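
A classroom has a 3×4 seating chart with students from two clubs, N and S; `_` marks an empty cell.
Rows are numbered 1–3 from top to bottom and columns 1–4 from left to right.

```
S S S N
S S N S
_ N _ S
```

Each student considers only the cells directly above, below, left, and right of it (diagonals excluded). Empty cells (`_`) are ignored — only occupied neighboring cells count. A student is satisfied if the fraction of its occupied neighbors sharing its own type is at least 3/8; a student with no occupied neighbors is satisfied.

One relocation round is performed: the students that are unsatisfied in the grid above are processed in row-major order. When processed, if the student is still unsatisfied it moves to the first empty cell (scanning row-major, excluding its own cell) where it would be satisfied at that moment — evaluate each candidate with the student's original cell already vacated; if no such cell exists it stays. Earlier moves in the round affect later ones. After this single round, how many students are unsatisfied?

Initially unsatisfied (in order): (1,3), (1,4), (2,3), (2,4), (3,2).
  (1,3) → (3,1).
  (1,4) → (1,3).
  (2,3) → (1,4).
  (2,4): now satisfied by earlier moves; stays.
  (3,2): no empty cell satisfies it; stays.
Resulting grid:
S S N N
S S _ S
S N _ S
Unsatisfied now: (3,2).

1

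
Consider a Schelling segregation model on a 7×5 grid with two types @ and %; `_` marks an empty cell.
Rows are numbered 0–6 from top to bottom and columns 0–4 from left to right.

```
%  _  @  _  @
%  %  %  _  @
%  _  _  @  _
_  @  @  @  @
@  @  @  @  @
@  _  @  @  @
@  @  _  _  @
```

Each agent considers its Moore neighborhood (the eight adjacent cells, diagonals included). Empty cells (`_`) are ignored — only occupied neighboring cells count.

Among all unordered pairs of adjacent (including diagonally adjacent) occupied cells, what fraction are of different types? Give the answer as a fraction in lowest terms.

Scan each occupied cell's neighbors to the right and below (and the two forward diagonals) so each pair is counted once.
Row 0: %(0,0)–%(1,0)= %(0,0)–%(1,1)= @(0,2)–%(1,2)≠ @(0,2)–%(1,1)≠ @(0,4)–@(1,4)=  → 2/5 unlike.
Row 1: %(1,0)–%(1,1)= %(1,0)–%(2,0)= %(1,1)–%(1,2)= %(1,1)–%(2,0)= %(1,2)–@(2,3)≠ @(1,4)–@(2,3)=  → 1/6 unlike.
Row 2: %(2,0)–@(3,1)≠ @(2,3)–@(3,3)= @(2,3)–@(3,4)= @(2,3)–@(3,2)=  → 1/4 unlike.
Row 3: @(3,1)–@(3,2)= @(3,1)–@(4,1)= @(3,1)–@(4,2)= @(3,1)–@(4,0)= @(3,2)–@(3,3)= @(3,2)–@(4,2)= @(3,2)–@(4,3)= @(3,2)–@(4,1)= @(3,3)–@(3,4)= @(3,3)–@(4,3)= @(3,3)–@(4,4)= @(3,3)–@(4,2)= @(3,4)–@(4,4)= @(3,4)–@(4,3)=  → 0/14 unlike.
Row 4: @(4,0)–@(4,1)= @(4,0)–@(5,0)= @(4,1)–@(4,2)= @(4,1)–@(5,2)= @(4,1)–@(5,0)= @(4,2)–@(4,3)= @(4,2)–@(5,2)= @(4,2)–@(5,3)= @(4,3)–@(4,4)= @(4,3)–@(5,3)= @(4,3)–@(5,4)= @(4,3)–@(5,2)= @(4,4)–@(5,4)= @(4,4)–@(5,3)=  → 0/14 unlike.
Row 5: @(5,0)–@(6,0)= @(5,0)–@(6,1)= @(5,2)–@(5,3)= @(5,2)–@(6,1)= @(5,3)–@(5,4)= @(5,3)–@(6,4)= @(5,4)–@(6,4)=  → 0/7 unlike.
Row 6: @(6,0)–@(6,1)=  → 0/1 unlike.
Total adjacent occupied pairs: 51; unlike-type pairs: 4.
4/51 is already in lowest terms.

4/51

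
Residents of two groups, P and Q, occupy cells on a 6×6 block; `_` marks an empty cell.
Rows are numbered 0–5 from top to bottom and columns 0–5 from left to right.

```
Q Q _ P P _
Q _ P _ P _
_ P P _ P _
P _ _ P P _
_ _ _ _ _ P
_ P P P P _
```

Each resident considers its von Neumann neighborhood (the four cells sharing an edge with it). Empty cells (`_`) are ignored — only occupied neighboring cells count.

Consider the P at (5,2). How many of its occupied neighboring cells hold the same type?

Occupied neighbors of (5,2): (5,1)=P, (5,3)=P.
Same type (P): 2 of 2.

2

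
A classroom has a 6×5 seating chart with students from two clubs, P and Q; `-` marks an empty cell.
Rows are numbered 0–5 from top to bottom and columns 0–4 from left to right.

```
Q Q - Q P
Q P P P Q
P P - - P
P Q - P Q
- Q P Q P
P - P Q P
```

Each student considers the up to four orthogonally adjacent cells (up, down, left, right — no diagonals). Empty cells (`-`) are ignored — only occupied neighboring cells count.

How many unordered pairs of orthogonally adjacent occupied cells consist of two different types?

Scan each occupied cell's neighbors to the right and below so each pair is counted once.
Row 0: Q(0,0)–Q(0,1)= Q(0,0)–Q(1,0)= Q(0,1)–P(1,1)≠ Q(0,3)–P(0,4)≠ Q(0,3)–P(1,3)≠ P(0,4)–Q(1,4)≠  → 4/6 unlike.
Row 1: Q(1,0)–P(1,1)≠ Q(1,0)–P(2,0)≠ P(1,1)–P(1,2)= P(1,1)–P(2,1)= P(1,2)–P(1,3)= P(1,3)–Q(1,4)≠ Q(1,4)–P(2,4)≠  → 4/7 unlike.
Row 2: P(2,0)–P(2,1)= P(2,0)–P(3,0)= P(2,1)–Q(3,1)≠ P(2,4)–Q(3,4)≠  → 2/4 unlike.
Row 3: P(3,0)–Q(3,1)≠ Q(3,1)–Q(4,1)= P(3,3)–Q(3,4)≠ P(3,3)–Q(4,3)≠ Q(3,4)–P(4,4)≠  → 4/5 unlike.
Row 4: Q(4,1)–P(4,2)≠ P(4,2)–Q(4,3)≠ P(4,2)–P(5,2)= Q(4,3)–P(4,4)≠ Q(4,3)–Q(5,3)= P(4,4)–P(5,4)=  → 3/6 unlike.
Row 5: P(5,2)–Q(5,3)≠ Q(5,3)–P(5,4)≠  → 2/2 unlike.
Total adjacent occupied pairs: 30; unlike-type pairs: 19.

19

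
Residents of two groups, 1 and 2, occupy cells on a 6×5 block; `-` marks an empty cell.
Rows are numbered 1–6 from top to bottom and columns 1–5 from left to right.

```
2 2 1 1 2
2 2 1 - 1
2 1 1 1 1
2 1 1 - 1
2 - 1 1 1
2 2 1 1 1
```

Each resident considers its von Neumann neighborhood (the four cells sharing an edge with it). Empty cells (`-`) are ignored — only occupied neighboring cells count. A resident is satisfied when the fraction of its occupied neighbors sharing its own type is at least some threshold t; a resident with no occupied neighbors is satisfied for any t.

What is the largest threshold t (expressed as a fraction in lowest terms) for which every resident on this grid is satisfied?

0/1

Row 1: (1,1)2 2/2 · (1,2)2 2/3 · (1,3)1 2/3 · (1,4)1 1/2 · (1,5)2 0/2
Row 2: (2,1)2 3/3 · (2,2)2 2/4 · (2,3)1 2/3 · (2,5)1 1/2
Row 3: (3,1)2 2/3 · (3,2)1 2/4 · (3,3)1 4/4 · (3,4)1 2/2 · (3,5)1 3/3
Row 4: (4,1)2 2/3 · (4,2)1 2/3 · (4,3)1 3/3 · (4,5)1 2/2
Row 5: (5,1)2 2/2 · (5,3)1 3/3 · (5,4)1 3/3 · (5,5)1 3/3
Row 6: (6,1)2 2/2 · (6,2)2 1/2 · (6,3)1 2/3 · (6,4)1 3/3 · (6,5)1 2/2
The smallest same-type fraction is 0/2 at (1,5), which reduces to 0/1. Any threshold above that leaves this resident unsatisfied.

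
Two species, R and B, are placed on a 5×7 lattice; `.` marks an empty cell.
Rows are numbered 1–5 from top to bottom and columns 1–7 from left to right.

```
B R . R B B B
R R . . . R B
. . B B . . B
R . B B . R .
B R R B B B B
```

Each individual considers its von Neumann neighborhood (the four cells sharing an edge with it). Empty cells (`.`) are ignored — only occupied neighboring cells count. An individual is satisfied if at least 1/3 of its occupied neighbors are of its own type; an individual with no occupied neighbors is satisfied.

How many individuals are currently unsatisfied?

Row 1: (1,1)B 0/2 unhappy · (1,2)R 1/2 ok · (1,4)R 0/1 unhappy · (1,5)B 1/2 ok · (1,6)B 2/3 ok · (1,7)B 2/2 ok
Row 2: (2,1)R 1/2 ok · (2,2)R 2/2 ok · (2,6)R 0/2 unhappy · (2,7)B 2/3 ok
Row 3: (3,3)B 2/2 ok · (3,4)B 2/2 ok · (3,7)B 1/1 ok
Row 4: (4,1)R 0/1 unhappy · (4,3)B 2/3 ok · (4,4)B 3/3 ok · (4,6)R 0/1 unhappy
Row 5: (5,1)B 0/2 unhappy · (5,2)R 1/2 ok · (5,3)R 1/3 ok · (5,4)B 2/3 ok · (5,5)B 2/2 ok · (5,6)B 2/3 ok · (5,7)B 1/1 ok
Unsatisfied: (1,1), (1,4), (2,6), (4,1), (4,6), (5,1) — 6 in total.

6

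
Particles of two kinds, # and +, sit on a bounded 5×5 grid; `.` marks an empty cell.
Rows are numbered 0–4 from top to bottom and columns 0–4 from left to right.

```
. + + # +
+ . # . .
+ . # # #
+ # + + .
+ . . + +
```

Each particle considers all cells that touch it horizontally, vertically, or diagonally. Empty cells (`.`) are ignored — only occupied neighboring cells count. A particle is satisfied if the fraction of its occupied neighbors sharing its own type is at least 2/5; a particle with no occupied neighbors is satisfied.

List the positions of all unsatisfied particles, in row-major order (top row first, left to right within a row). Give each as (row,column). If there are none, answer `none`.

(0,1)+ 2/3 ok
(0,2)+ 1/3 unhappy
(0,3)# 1/3 unhappy
(0,4)+ 0/1 unhappy
(1,0)+ 2/2 ok
(1,2)# 3/5 ok
(2,0)+ 2/3 ok
(2,2)# 3/5 ok
(2,3)# 3/5 ok
(2,4)# 1/2 ok
(3,0)+ 2/3 ok
(3,1)# 1/5 unhappy
(3,2)+ 2/5 ok
(3,3)+ 3/6 ok
(4,0)+ 1/2 ok
(4,3)+ 3/3 ok
(4,4)+ 2/2 ok

(0,2), (0,3), (0,4), (3,1)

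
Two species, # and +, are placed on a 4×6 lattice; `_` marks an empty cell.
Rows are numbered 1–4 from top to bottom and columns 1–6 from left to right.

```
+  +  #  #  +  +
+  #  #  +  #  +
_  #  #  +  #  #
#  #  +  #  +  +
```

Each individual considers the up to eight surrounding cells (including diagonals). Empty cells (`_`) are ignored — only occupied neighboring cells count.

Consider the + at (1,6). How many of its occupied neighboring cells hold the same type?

Occupied neighbors of (1,6): (1,5)=+, (2,5)=#, (2,6)=+.
Same type (+): 2 of 3.

2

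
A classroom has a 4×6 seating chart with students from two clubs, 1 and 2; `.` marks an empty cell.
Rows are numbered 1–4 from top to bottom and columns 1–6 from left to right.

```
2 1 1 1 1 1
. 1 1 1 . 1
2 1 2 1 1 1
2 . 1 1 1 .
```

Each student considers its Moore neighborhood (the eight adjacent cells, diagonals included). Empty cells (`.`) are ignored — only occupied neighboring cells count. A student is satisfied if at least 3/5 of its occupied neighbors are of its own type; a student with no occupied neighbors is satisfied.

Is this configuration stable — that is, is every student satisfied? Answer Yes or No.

No

(1,1)2 0/2 not
(1,2)1 3/4 satisfied
(1,3)1 5/5 satisfied
(1,4)1 4/4 satisfied
(1,5)1 4/4 satisfied
(1,6)1 2/2 satisfied
(2,2)1 4/7 not
(2,3)1 7/8 satisfied
(2,4)1 6/7 satisfied
(2,6)1 4/4 satisfied
(3,1)2 1/3 not
(3,2)1 3/6 not
(3,3)2 0/7 not
(3,4)1 6/7 satisfied
(3,5)1 6/6 satisfied
(3,6)1 3/3 satisfied
(4,1)2 1/2 not
(4,3)1 3/4 satisfied
(4,4)1 4/5 satisfied
(4,5)1 4/4 satisfied
For instance (1,1) has only 0/2 same-type neighbors, below 3/5.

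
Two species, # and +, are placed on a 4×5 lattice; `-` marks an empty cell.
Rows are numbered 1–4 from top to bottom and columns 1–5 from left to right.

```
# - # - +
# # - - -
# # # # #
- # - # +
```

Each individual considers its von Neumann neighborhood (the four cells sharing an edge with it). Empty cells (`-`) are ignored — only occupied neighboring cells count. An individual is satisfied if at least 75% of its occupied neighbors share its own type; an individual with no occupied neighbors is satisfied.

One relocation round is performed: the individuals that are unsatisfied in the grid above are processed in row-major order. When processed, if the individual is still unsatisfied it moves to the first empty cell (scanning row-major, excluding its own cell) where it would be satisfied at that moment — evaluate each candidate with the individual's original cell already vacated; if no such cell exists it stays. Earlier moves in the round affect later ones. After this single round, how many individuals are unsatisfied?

Initially unsatisfied (in order): (3,5), (4,4), (4,5).
  (3,5) → (1,2).
  (4,4) → (2,3).
  (4,5): now satisfied by earlier moves; stays.
Resulting grid:
# # # - +
# # # - -
# # # # -
- # - - +
All satisfied now.

0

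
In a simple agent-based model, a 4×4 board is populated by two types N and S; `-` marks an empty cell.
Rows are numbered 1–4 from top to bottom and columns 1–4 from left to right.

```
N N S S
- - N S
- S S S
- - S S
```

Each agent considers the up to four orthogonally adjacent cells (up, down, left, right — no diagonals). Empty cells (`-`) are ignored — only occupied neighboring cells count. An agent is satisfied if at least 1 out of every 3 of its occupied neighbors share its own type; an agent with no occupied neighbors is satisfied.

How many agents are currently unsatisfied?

Row 1: (1,1)N 1/1 satisfied · (1,2)N 1/2 satisfied · (1,3)S 1/3 satisfied · (1,4)S 2/2 satisfied
Row 2: (2,3)N 0/3 not · (2,4)S 2/3 satisfied
Row 3: (3,2)S 1/1 satisfied · (3,3)S 3/4 satisfied · (3,4)S 3/3 satisfied
Row 4: (4,3)S 2/2 satisfied · (4,4)S 2/2 satisfied
Unsatisfied: (2,3) — 1 in total.

1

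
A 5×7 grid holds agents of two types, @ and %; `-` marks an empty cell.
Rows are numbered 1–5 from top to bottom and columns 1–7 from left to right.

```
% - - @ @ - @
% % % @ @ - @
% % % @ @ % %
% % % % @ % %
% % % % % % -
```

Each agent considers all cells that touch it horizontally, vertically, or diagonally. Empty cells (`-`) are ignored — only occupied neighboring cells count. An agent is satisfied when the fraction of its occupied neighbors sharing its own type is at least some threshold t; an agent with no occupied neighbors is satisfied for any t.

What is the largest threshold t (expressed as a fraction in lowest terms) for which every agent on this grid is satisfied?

Row 1: (1,1)% 2/2 · (1,4)@ 3/4 · (1,5)@ 3/3 · (1,7)@ 1/1
Row 2: (2,1)% 4/4 · (2,2)% 6/6 · (2,3)% 3/6 · (2,4)@ 5/7 · (2,5)@ 5/6 · (2,7)@ 1/3
Row 3: (3,1)% 5/5 · (3,2)% 8/8 · (3,3)% 6/8 · (3,4)@ 4/8 · (3,5)@ 4/7 · (3,6)% 3/7 · (3,7)% 3/4
Row 4: (4,1)% 5/5 · (4,2)% 8/8 · (4,3)% 7/8 · (4,4)% 5/8 · (4,5)@ 2/8 · (4,6)% 5/7 · (4,7)% 4/4
Row 5: (5,1)% 3/3 · (5,2)% 5/5 · (5,3)% 5/5 · (5,4)% 4/5 · (5,5)% 4/5 · (5,6)% 3/4
The smallest same-type fraction is 2/8 at (4,5), which reduces to 1/4. Any threshold above that leaves this agent unsatisfied.

1/4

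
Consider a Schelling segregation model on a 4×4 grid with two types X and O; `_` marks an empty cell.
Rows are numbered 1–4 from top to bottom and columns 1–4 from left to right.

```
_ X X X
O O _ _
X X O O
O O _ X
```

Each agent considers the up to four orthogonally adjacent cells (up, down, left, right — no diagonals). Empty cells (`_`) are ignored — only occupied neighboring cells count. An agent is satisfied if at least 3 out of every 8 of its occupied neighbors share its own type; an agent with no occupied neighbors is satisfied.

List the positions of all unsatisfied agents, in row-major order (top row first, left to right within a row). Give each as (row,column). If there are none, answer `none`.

(1,2)X 1/2 ok
(1,3)X 2/2 ok
(1,4)X 1/1 ok
(2,1)O 1/2 ok
(2,2)O 1/3 unhappy
(3,1)X 1/3 unhappy
(3,2)X 1/4 unhappy
(3,3)O 1/2 ok
(3,4)O 1/2 ok
(4,1)O 1/2 ok
(4,2)O 1/2 ok
(4,4)X 0/1 unhappy

(2,2), (3,1), (3,2), (4,4)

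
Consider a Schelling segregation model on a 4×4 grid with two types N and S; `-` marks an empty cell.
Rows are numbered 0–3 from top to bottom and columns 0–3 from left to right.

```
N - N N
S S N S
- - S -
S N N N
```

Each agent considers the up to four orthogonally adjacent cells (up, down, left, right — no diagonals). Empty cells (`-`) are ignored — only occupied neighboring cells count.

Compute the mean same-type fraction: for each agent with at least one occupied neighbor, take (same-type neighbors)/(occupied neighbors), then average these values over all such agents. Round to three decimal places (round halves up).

0.410

(0,0)N 0/1
(0,2)N 2/2
(0,3)N 1/2
(1,0)S 1/2
(1,1)S 1/2
(1,2)N 1/4
(1,3)S 0/2
(2,2)S 0/2
(3,0)S 0/1
(3,1)N 1/2
(3,2)N 2/3
(3,3)N 1/1
Sum over 12 agents: 0/1 + 2/2 + 1/2 + 1/2 + 1/2 + 1/4 + 0/2 + 0/2 + 0/1 + 1/2 + 2/3 + 1/1 = 59/12; mean = 59/12 ÷ 12 = 59/144 = 0.409722… → 0.410.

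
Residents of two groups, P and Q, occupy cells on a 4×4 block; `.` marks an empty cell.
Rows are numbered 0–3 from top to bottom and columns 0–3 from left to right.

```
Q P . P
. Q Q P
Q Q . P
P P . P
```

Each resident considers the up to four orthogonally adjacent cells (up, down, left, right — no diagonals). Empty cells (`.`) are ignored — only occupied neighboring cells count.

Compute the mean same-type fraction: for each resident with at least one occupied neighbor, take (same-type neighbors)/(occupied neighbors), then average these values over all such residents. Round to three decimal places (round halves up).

0.583

Row 0: (0,0)Q 0/1 · (0,1)P 0/2 · (0,3)P 1/1
Row 1: (1,1)Q 2/3 · (1,2)Q 1/2 · (1,3)P 2/3
Row 2: (2,0)Q 1/2 · (2,1)Q 2/3 · (2,3)P 2/2
Row 3: (3,0)P 1/2 · (3,1)P 1/2 · (3,3)P 1/1
Sum over 12 residents: 0/1 + 0/2 + 1/1 + 2/3 + 1/2 + 2/3 + 1/2 + 2/3 + 2/2 + 1/2 + 1/2 + 1/1 = 7; mean = 7 ÷ 12 = 7/12 = 0.583333… → 0.583.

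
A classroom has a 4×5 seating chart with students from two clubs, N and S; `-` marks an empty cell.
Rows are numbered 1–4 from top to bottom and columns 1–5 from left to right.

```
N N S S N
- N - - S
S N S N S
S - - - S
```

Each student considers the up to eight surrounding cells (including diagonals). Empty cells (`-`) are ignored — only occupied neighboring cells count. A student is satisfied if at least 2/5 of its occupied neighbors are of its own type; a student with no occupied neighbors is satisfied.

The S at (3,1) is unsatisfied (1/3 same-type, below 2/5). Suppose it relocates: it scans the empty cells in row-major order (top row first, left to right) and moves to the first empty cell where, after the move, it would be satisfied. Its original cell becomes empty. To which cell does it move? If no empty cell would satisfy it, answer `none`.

Vacating (3,1). Empty cells in order:
  (2,1): 0/4 same-type → still unsatisfied.
  (2,3): 3/7 same-type → satisfied — stop here.

(2,3)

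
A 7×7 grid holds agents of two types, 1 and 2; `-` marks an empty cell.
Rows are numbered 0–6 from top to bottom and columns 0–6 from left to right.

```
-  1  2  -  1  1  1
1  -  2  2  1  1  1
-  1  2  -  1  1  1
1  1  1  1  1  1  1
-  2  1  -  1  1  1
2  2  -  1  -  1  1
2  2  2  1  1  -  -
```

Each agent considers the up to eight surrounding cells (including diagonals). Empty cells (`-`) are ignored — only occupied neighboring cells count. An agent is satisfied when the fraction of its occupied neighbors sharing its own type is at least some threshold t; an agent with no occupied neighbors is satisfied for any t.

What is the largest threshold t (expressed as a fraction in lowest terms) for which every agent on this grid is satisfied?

1/3

Row 0: (0,1)1 1/3 · (0,2)2 2/3 · (0,4)1 3/4 · (0,5)1 5/5 · (0,6)1 3/3
Row 1: (1,0)1 2/2 · (1,2)2 3/5 · (1,3)2 3/6 · (1,4)1 5/6 · (1,5)1 8/8 · (1,6)1 5/5
Row 2: (2,1)1 4/6 · (2,2)2 2/6 · (2,4)1 6/7 · (2,5)1 8/8 · (2,6)1 5/5
Row 3: (3,0)1 2/3 · (3,1)1 4/6 · (3,2)1 4/6 · (3,3)1 5/6 · (3,4)1 6/6 · (3,5)1 8/8 · (3,6)1 5/5
Row 4: (4,1)2 2/6 · (4,2)1 4/6 · (4,4)1 6/6 · (4,5)1 7/7 · (4,6)1 5/5
Row 5: (5,0)2 4/4 · (5,1)2 5/6 · (5,3)1 4/5 · (5,5)1 5/5 · (5,6)1 3/3
Row 6: (6,0)2 3/3 · (6,1)2 4/4 · (6,2)2 2/4 · (6,3)1 2/3 · (6,4)1 3/3
The smallest same-type fraction is 1/3 at (0,1), which reduces to 1/3. Any threshold above that leaves this agent unsatisfied.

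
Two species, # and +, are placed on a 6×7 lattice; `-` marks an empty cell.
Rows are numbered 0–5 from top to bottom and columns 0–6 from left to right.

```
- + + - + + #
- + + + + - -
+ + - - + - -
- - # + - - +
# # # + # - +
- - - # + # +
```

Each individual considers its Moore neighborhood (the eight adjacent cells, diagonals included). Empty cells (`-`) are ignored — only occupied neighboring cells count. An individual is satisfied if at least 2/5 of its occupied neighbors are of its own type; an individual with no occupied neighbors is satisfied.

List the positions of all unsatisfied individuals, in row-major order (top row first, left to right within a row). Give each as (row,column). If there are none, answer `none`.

(0,6), (4,3), (5,4), (5,5)

(0,1)+ 3/3 ✓
(0,2)+ 4/4 ✓
(0,4)+ 3/3 ✓
(0,5)+ 2/3 ✓
(0,6)# 0/1 ✗
(1,1)+ 5/5 ✓
(1,2)+ 5/5 ✓
(1,3)+ 5/5 ✓
(1,4)+ 4/4 ✓
(2,0)+ 2/2 ✓
(2,1)+ 3/4 ✓
(2,4)+ 3/3 ✓
(3,2)# 2/5 ✓
(3,3)+ 2/5 ✓
(3,6)+ 1/1 ✓
(4,0)# 1/1 ✓
(4,1)# 3/3 ✓
(4,2)# 3/5 ✓
(4,3)+ 2/6 ✗
(4,4)# 2/5 ✓
(4,6)+ 2/3 ✓
(5,3)# 2/4 ✓
(5,4)+ 1/4 ✗
(5,5)# 1/4 ✗
(5,6)+ 1/2 ✓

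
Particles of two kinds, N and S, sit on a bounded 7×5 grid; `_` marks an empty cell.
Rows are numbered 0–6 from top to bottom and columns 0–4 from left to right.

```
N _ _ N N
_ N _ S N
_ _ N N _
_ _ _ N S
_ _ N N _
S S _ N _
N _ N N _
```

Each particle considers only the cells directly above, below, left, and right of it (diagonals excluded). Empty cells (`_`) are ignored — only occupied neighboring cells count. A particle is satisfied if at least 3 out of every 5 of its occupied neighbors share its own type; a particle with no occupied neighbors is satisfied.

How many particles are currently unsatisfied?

(0,0)N 0/0 ✓
(0,3)N 1/2 ✗
(0,4)N 2/2 ✓
(1,1)N 0/0 ✓
(1,3)S 0/3 ✗
(1,4)N 1/2 ✗
(2,2)N 1/1 ✓
(2,3)N 2/3 ✓
(3,3)N 2/3 ✓
(3,4)S 0/1 ✗
(4,2)N 1/1 ✓
(4,3)N 3/3 ✓
(5,0)S 1/2 ✗
(5,1)S 1/1 ✓
(5,3)N 2/2 ✓
(6,0)N 0/1 ✗
(6,2)N 1/1 ✓
(6,3)N 2/2 ✓
Unsatisfied: (0,3), (1,3), (1,4), (3,4), (5,0), (6,0) — 6 in total.

6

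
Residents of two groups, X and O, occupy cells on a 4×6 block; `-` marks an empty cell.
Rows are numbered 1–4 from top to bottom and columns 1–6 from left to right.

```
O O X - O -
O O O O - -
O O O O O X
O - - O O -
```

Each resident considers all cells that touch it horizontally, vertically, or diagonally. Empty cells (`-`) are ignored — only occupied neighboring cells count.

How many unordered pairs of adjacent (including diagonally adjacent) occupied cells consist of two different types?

6

Scan each occupied cell's neighbors to the right and below (and the two forward diagonals) so each pair is counted once.
From row 1: 4 unlike of 11 pairs (running 4/11).
From row 2: 0 unlike of 14 pairs (running 4/25).
From row 3: 2 unlike of 13 pairs (running 6/38).
From row 4: 0 unlike of 1 pairs (running 6/39).
Total adjacent occupied pairs: 39; unlike-type pairs: 6.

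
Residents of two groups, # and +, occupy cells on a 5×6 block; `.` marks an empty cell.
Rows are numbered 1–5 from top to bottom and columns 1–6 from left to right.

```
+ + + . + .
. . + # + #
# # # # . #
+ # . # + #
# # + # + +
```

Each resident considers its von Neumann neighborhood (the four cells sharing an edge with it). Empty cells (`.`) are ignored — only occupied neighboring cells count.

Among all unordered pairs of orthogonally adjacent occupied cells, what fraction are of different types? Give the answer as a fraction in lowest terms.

Scan each occupied cell's neighbors to the right and below so each pair is counted once.
Row 1: +(1,1)–+(1,2)= +(1,2)–+(1,3)= +(1,3)–+(2,3)= +(1,5)–+(2,5)=  → 0/4 unlike.
Row 2: +(2,3)–#(2,4)≠ +(2,3)–#(3,3)≠ #(2,4)–+(2,5)≠ #(2,4)–#(3,4)= +(2,5)–#(2,6)≠ #(2,6)–#(3,6)=  → 4/6 unlike.
Row 3: #(3,1)–#(3,2)= #(3,1)–+(4,1)≠ #(3,2)–#(3,3)= #(3,2)–#(4,2)= #(3,3)–#(3,4)= #(3,4)–#(4,4)= #(3,6)–#(4,6)=  → 1/7 unlike.
Row 4: +(4,1)–#(4,2)≠ +(4,1)–#(5,1)≠ #(4,2)–#(5,2)= #(4,4)–+(4,5)≠ #(4,4)–#(5,4)= +(4,5)–#(4,6)≠ +(4,5)–+(5,5)= #(4,6)–+(5,6)≠  → 5/8 unlike.
Row 5: #(5,1)–#(5,2)= #(5,2)–+(5,3)≠ +(5,3)–#(5,4)≠ #(5,4)–+(5,5)≠ +(5,5)–+(5,6)=  → 3/5 unlike.
Total adjacent occupied pairs: 30; unlike-type pairs: 13.
13/30 is already in lowest terms.

13/30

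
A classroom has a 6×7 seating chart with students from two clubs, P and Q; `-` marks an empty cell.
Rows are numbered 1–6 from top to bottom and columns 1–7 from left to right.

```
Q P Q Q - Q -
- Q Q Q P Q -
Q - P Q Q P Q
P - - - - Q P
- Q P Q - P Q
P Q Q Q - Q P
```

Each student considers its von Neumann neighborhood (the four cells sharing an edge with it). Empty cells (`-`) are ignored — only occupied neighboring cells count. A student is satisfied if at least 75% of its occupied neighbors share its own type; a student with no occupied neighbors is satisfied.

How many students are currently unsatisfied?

25

(1,1)Q 0/1 not
(1,2)P 0/3 not
(1,3)Q 2/3 not
(1,4)Q 2/2 satisfied
(1,6)Q 1/1 satisfied
(2,2)Q 1/2 not
(2,3)Q 3/4 satisfied
(2,4)Q 3/4 satisfied
(2,5)P 0/3 not
(2,6)Q 1/3 not
(3,1)Q 0/1 not
(3,3)P 0/2 not
(3,4)Q 2/3 not
(3,5)Q 1/3 not
(3,6)P 0/4 not
(3,7)Q 0/2 not
(4,1)P 0/1 not
(4,6)Q 0/3 not
(4,7)P 0/3 not
(5,2)Q 1/2 not
(5,3)P 0/3 not
(5,4)Q 1/2 not
(5,6)P 0/3 not
(5,7)Q 0/3 not
(6,1)P 0/1 not
(6,2)Q 2/3 not
(6,3)Q 2/3 not
(6,4)Q 2/2 satisfied
(6,6)Q 0/2 not
(6,7)P 0/2 not
Unsatisfied: (1,1), (1,2), (1,3), (2,2), (2,5), (2,6), (3,1), (3,3), (3,4), (3,5), (3,6), (3,7), (4,1), (4,6), (4,7), (5,2), (5,3), (5,4), (5,6), (5,7), (6,1), (6,2), (6,3), (6,6), (6,7) — 25 in total.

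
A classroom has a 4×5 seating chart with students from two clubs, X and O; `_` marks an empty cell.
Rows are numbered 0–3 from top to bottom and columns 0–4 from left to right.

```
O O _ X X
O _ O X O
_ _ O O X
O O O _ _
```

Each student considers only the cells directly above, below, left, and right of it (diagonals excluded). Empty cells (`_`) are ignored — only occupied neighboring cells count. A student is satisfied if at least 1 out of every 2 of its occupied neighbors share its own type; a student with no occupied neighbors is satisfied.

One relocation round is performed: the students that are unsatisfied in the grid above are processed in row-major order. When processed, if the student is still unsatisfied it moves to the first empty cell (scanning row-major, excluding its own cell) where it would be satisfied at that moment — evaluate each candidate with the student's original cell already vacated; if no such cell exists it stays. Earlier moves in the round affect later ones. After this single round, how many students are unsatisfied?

0

Initially unsatisfied (in order): (1,3), (1,4), (2,3), (2,4).
  (1,3) → (3,4).
  (1,4) → (0,2).
  (2,3): now satisfied by earlier moves; stays.
  (2,4): now satisfied by earlier moves; stays.
Resulting grid:
O O O X X
O _ O _ _
_ _ O O X
O O O _ X
All satisfied now.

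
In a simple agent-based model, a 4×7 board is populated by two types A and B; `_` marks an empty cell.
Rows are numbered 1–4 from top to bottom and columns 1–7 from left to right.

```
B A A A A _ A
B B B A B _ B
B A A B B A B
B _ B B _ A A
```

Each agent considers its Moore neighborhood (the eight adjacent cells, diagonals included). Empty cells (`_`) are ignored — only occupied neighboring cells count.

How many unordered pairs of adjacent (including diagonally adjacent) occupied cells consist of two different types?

Scan each occupied cell's neighbors to the right and below (and the two forward diagonals) so each pair is counted once.
From row 1: 10 unlike of 18 pairs (running 10/18).
From row 2: 11 unlike of 20 pairs (running 21/38).
From row 3: 11 unlike of 19 pairs (running 32/57).
From row 4: 0 unlike of 2 pairs (running 32/59).
Total adjacent occupied pairs: 59; unlike-type pairs: 32.

32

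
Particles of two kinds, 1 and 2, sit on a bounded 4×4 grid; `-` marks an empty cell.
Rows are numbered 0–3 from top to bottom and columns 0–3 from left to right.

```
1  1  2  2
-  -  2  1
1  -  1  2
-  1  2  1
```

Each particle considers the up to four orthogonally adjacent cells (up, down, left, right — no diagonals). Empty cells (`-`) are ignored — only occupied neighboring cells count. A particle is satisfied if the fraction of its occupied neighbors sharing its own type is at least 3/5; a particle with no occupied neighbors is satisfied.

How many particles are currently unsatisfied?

(0,0)1 1/1 satisfied
(0,1)1 1/2 not
(0,2)2 2/3 satisfied
(0,3)2 1/2 not
(1,2)2 1/3 not
(1,3)1 0/3 not
(2,0)1 0/0 satisfied
(2,2)1 0/3 not
(2,3)2 0/3 not
(3,1)1 0/1 not
(3,2)2 0/3 not
(3,3)1 0/2 not
Unsatisfied: (0,1), (0,3), (1,2), (1,3), (2,2), (2,3), (3,1), (3,2), (3,3) — 9 in total.

9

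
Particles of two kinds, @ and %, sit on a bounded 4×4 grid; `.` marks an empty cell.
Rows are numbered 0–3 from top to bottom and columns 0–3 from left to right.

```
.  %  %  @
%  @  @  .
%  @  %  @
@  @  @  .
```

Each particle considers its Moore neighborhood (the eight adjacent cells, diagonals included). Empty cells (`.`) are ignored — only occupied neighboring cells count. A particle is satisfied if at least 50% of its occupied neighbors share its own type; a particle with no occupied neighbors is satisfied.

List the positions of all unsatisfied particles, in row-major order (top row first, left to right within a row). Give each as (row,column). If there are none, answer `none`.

(0,2), (1,1), (2,0), (2,2)

(0,1)% 2/4 satisfied
(0,2)% 1/4 not
(0,3)@ 1/2 satisfied
(1,0)% 2/4 satisfied
(1,1)@ 2/7 not
(1,2)@ 4/7 satisfied
(2,0)% 1/5 not
(2,1)@ 5/8 satisfied
(2,2)% 0/6 not
(2,3)@ 2/3 satisfied
(3,0)@ 2/3 satisfied
(3,1)@ 3/5 satisfied
(3,2)@ 3/4 satisfied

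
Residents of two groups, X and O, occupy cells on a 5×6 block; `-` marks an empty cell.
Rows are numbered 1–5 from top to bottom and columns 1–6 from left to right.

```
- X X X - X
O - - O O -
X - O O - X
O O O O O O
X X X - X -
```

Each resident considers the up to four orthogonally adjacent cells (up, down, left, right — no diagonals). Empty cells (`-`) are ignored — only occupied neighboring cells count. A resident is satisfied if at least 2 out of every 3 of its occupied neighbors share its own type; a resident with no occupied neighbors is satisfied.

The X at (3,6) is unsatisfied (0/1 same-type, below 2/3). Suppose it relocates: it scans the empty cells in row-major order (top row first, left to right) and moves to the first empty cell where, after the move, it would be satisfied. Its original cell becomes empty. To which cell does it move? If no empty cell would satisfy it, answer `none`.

Vacating (3,6). Empty cells in order:
  (1,1): 1/2 same-type → still unsatisfied.
  (1,5): 2/3 same-type → satisfied — stop here.

(1,5)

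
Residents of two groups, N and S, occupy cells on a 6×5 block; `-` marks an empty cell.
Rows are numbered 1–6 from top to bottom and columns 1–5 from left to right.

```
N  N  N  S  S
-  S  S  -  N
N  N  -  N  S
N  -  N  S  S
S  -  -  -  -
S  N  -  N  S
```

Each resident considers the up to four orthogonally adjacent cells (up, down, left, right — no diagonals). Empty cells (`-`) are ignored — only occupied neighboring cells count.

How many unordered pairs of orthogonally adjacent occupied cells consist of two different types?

12

Scan each occupied cell's neighbors to the right and below so each pair is counted once.
Row 1: N(1,1)–N(1,2)= N(1,2)–N(1,3)= N(1,2)–S(2,2)≠ N(1,3)–S(1,4)≠ N(1,3)–S(2,3)≠ S(1,4)–S(1,5)= S(1,5)–N(2,5)≠  → 4/7 unlike.
Row 2: S(2,2)–S(2,3)= S(2,2)–N(3,2)≠ N(2,5)–S(3,5)≠  → 2/3 unlike.
Row 3: N(3,1)–N(3,2)= N(3,1)–N(4,1)= N(3,4)–S(3,5)≠ N(3,4)–S(4,4)≠ S(3,5)–S(4,5)=  → 2/5 unlike.
Row 4: N(4,1)–S(5,1)≠ N(4,3)–S(4,4)≠ S(4,4)–S(4,5)=  → 2/3 unlike.
Row 5: S(5,1)–S(6,1)=  → 0/1 unlike.
Row 6: S(6,1)–N(6,2)≠ N(6,4)–S(6,5)≠  → 2/2 unlike.
Total adjacent occupied pairs: 21; unlike-type pairs: 12.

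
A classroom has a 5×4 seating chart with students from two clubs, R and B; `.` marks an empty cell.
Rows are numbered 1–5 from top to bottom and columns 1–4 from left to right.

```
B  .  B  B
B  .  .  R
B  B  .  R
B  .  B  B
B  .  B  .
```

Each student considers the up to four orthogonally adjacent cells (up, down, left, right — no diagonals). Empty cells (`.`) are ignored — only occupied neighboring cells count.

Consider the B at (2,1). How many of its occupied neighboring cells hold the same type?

2

Occupied neighbors of (2,1): (1,1)=B, (3,1)=B.
Same type (B): 2 of 2.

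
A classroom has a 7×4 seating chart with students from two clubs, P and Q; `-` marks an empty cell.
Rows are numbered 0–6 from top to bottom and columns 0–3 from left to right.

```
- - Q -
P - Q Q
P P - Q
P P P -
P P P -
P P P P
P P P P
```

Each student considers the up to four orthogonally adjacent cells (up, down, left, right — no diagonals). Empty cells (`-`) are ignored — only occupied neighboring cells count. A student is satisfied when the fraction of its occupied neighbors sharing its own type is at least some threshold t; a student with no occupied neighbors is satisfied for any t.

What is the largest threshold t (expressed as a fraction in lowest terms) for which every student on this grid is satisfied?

1/1

(0,2)Q 1/1
(1,0)P 1/1
(1,2)Q 2/2
(1,3)Q 2/2
(2,0)P 3/3
(2,1)P 2/2
(2,3)Q 1/1
(3,0)P 3/3
(3,1)P 4/4
(3,2)P 2/2
(4,0)P 3/3
(4,1)P 4/4
(4,2)P 3/3
(5,0)P 3/3
(5,1)P 4/4
(5,2)P 4/4
(5,3)P 2/2
(6,0)P 2/2
(6,1)P 3/3
(6,2)P 3/3
(6,3)P 2/2
The smallest same-type fraction is 1/1 at (0,2), which reduces to 1/1. Any threshold above that leaves this student unsatisfied.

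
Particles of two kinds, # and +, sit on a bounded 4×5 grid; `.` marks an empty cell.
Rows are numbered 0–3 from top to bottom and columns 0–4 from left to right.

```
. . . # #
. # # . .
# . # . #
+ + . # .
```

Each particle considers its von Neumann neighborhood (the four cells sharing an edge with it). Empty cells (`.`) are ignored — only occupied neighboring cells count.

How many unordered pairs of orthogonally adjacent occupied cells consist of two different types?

Scan each occupied cell's neighbors to the right and below so each pair is counted once.
Row 0: #(0,3)–#(0,4)=  → 0/1 unlike.
Row 1: #(1,1)–#(1,2)= #(1,2)–#(2,2)=  → 0/2 unlike.
Row 2: #(2,0)–+(3,0)≠  → 1/1 unlike.
Row 3: +(3,0)–+(3,1)=  → 0/1 unlike.
Total adjacent occupied pairs: 5; unlike-type pairs: 1.

1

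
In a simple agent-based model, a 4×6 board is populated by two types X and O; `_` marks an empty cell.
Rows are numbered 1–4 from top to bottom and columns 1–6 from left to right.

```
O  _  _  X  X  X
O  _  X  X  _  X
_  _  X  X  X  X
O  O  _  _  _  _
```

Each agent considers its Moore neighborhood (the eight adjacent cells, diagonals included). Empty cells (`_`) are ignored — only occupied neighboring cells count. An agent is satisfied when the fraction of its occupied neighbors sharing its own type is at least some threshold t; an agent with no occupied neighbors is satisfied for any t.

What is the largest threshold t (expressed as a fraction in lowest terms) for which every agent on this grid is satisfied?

1/2

(1,1)O 1/1
(1,4)X 3/3
(1,5)X 4/4
(1,6)X 2/2
(2,1)O 1/1
(2,3)X 4/4
(2,4)X 6/6
(2,6)X 4/4
(3,3)X 3/4
(3,4)X 4/4
(3,5)X 4/4
(3,6)X 2/2
(4,1)O 1/1
(4,2)O 1/2
The smallest same-type fraction is 1/2 at (4,2), which reduces to 1/2. Any threshold above that leaves this agent unsatisfied.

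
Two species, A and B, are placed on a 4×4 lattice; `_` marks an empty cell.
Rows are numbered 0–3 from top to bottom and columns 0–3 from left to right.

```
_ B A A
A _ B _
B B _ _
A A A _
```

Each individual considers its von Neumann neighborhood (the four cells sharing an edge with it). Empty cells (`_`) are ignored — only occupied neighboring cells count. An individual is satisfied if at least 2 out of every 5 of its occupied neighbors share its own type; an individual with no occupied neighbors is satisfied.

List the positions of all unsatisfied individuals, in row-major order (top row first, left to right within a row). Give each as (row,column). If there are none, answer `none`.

(0,1), (0,2), (1,0), (1,2), (2,0)

(0,1)B 0/1 ✗
(0,2)A 1/3 ✗
(0,3)A 1/1 ✓
(1,0)A 0/1 ✗
(1,2)B 0/1 ✗
(2,0)B 1/3 ✗
(2,1)B 1/2 ✓
(3,0)A 1/2 ✓
(3,1)A 2/3 ✓
(3,2)A 1/1 ✓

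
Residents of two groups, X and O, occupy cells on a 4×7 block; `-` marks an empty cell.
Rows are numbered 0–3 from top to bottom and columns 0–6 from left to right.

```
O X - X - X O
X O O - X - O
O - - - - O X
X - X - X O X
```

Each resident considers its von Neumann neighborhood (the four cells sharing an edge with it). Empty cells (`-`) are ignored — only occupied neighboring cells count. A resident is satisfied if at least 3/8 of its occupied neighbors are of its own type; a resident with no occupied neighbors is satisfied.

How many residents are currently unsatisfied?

Row 0: (0,0)O 0/2 ✗ · (0,1)X 0/2 ✗ · (0,3)X 0/0 ✓ · (0,5)X 0/1 ✗ · (0,6)O 1/2 ✓
Row 1: (1,0)X 0/3 ✗ · (1,1)O 1/3 ✗ · (1,2)O 1/1 ✓ · (1,4)X 0/0 ✓ · (1,6)O 1/2 ✓
Row 2: (2,0)O 0/2 ✗ · (2,5)O 1/2 ✓ · (2,6)X 1/3 ✗
Row 3: (3,0)X 0/1 ✗ · (3,2)X 0/0 ✓ · (3,4)X 0/1 ✗ · (3,5)O 1/3 ✗ · (3,6)X 1/2 ✓
Unsatisfied: (0,0), (0,1), (0,5), (1,0), (1,1), (2,0), (2,6), (3,0), (3,4), (3,5) — 10 in total.

10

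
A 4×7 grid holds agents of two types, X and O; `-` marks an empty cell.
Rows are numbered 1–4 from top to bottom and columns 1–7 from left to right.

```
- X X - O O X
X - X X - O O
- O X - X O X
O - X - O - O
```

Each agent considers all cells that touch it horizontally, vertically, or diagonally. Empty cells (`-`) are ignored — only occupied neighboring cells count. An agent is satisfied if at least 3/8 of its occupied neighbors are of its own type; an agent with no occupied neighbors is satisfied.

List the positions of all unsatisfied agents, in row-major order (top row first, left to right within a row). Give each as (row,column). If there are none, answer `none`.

(1,2)X 3/3 ✓
(1,3)X 3/3 ✓
(1,5)O 2/3 ✓
(1,6)O 3/4 ✓
(1,7)X 0/3 ✗
(2,1)X 1/2 ✓
(2,3)X 4/5 ✓
(2,4)X 4/5 ✓
(2,6)O 4/7 ✓
(2,7)O 3/5 ✓
(3,2)O 1/5 ✗
(3,3)X 3/4 ✓
(3,5)X 1/4 ✗
(3,6)O 4/6 ✓
(3,7)X 0/4 ✗
(4,1)O 1/1 ✓
(4,3)X 1/2 ✓
(4,5)O 1/2 ✓
(4,7)O 1/2 ✓

(1,7), (3,2), (3,5), (3,7)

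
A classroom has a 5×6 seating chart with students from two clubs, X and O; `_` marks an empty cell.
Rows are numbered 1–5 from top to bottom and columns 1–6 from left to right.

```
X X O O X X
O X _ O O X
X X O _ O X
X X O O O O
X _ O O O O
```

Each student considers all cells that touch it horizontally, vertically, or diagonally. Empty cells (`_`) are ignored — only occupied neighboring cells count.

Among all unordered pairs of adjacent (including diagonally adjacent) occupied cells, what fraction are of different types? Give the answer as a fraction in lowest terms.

Scan each occupied cell's neighbors to the right and below (and the two forward diagonals) so each pair is counted once.
Row 1: X(1,1)–X(1,2)= X(1,1)–O(2,1)≠ X(1,1)–X(2,2)= X(1,2)–O(1,3)≠ X(1,2)–X(2,2)= X(1,2)–O(2,1)≠ O(1,3)–O(1,4)= O(1,3)–O(2,4)= O(1,3)–X(2,2)≠ O(1,4)–X(1,5)≠ O(1,4)–O(2,4)= O(1,4)–O(2,5)= X(1,5)–X(1,6)= X(1,5)–O(2,5)≠ X(1,5)–X(2,6)= X(1,5)–O(2,4)≠ X(1,6)–X(2,6)= X(1,6)–O(2,5)≠  → 8/18 unlike.
Row 2: O(2,1)–X(2,2)≠ O(2,1)–X(3,1)≠ O(2,1)–X(3,2)≠ X(2,2)–X(3,2)= X(2,2)–O(3,3)≠ X(2,2)–X(3,1)= O(2,4)–O(2,5)= O(2,4)–O(3,5)= O(2,4)–O(3,3)= O(2,5)–X(2,6)≠ O(2,5)–O(3,5)= O(2,5)–X(3,6)≠ X(2,6)–X(3,6)= X(2,6)–O(3,5)≠  → 7/14 unlike.
Row 3: X(3,1)–X(3,2)= X(3,1)–X(4,1)= X(3,1)–X(4,2)= X(3,2)–O(3,3)≠ X(3,2)–X(4,2)= X(3,2)–O(4,3)≠ X(3,2)–X(4,1)= O(3,3)–O(4,3)= O(3,3)–O(4,4)= O(3,3)–X(4,2)≠ O(3,5)–X(3,6)≠ O(3,5)–O(4,5)= O(3,5)–O(4,6)= O(3,5)–O(4,4)= X(3,6)–O(4,6)≠ X(3,6)–O(4,5)≠  → 6/16 unlike.
Row 4: X(4,1)–X(4,2)= X(4,1)–X(5,1)= X(4,2)–O(4,3)≠ X(4,2)–O(5,3)≠ X(4,2)–X(5,1)= O(4,3)–O(4,4)= O(4,3)–O(5,3)= O(4,3)–O(5,4)= O(4,4)–O(4,5)= O(4,4)–O(5,4)= O(4,4)–O(5,5)= O(4,4)–O(5,3)= O(4,5)–O(4,6)= O(4,5)–O(5,5)= O(4,5)–O(5,6)= O(4,5)–O(5,4)= O(4,6)–O(5,6)= O(4,6)–O(5,5)=  → 2/18 unlike.
Row 5: O(5,3)–O(5,4)= O(5,4)–O(5,5)= O(5,5)–O(5,6)=  → 0/3 unlike.
Total adjacent occupied pairs: 69; unlike-type pairs: 23.
23/69 reduces to 1/3.

1/3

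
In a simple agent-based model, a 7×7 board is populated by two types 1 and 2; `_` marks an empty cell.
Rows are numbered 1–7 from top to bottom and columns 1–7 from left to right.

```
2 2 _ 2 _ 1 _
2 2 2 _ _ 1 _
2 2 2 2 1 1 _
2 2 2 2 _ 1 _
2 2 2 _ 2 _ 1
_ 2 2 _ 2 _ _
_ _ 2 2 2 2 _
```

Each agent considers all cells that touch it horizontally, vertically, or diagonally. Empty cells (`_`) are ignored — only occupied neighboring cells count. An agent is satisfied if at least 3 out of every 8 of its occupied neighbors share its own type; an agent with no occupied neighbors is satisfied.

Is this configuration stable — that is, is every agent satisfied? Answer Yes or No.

Yes

Row 1: (1,1)2 3/3 ok · (1,2)2 4/4 ok · (1,4)2 1/1 ok · (1,6)1 1/1 ok
Row 2: (2,1)2 5/5 ok · (2,2)2 7/7 ok · (2,3)2 6/6 ok · (2,6)1 3/3 ok
Row 3: (3,1)2 5/5 ok · (3,2)2 8/8 ok · (3,3)2 7/7 ok · (3,4)2 4/5 ok · (3,5)1 3/5 ok · (3,6)1 3/3 ok
Row 4: (4,1)2 5/5 ok · (4,2)2 8/8 ok · (4,3)2 7/7 ok · (4,4)2 5/6 ok · (4,6)1 3/4 ok
Row 5: (5,1)2 4/4 ok · (5,2)2 7/7 ok · (5,3)2 6/6 ok · (5,5)2 2/3 ok · (5,7)1 1/1 ok
Row 6: (6,2)2 5/5 ok · (6,3)2 5/5 ok · (6,5)2 4/4 ok
Row 7: (7,3)2 3/3 ok · (7,4)2 4/4 ok · (7,5)2 3/3 ok · (7,6)2 2/2 ok
All meet the threshold, so the configuration is stable.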